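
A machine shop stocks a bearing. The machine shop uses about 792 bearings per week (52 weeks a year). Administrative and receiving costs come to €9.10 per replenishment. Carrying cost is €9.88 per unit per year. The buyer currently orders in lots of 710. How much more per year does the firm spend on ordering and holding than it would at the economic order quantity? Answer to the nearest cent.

Extra cost ≈ €1,313.94 per year

Annual demand D = 792 × 52 = 41,184.
EOQ = √(2DS/H) = √(2 × 41,184 × 9.1 / 9.88) ≈ 275.44.
Cost at Q* = (D/Q*)S + (Q*/2)H = √(2DSH) ≈ €2,721.31.
Cost at Q = 710: (41,184/710)×9.1 + (710/2)×9.88 = €527.85 + €3,507.40 = €4,035.25.
Excess = €4,035.25 − €2,721.31 = €1,313.94.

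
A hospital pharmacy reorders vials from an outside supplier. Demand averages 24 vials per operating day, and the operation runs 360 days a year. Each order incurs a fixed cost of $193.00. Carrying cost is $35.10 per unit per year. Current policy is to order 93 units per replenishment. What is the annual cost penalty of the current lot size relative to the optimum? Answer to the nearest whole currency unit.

Extra cost ≈ $8,743 per year

Annual demand D = 24 × 360 = 8,640.
EOQ = √(2DS/H) = √(2 × 8,640 × 193 / 35.1) ≈ 308.25.
Cost at Q* = (D/Q*)S + (Q*/2)H = √(2DSH) ≈ $10,819.42.
Cost at Q = 93: (8,640/93)×193 + (93/2)×35.1 = $17,930.32 + $1,632.15 = $19,562.47.
Excess = $19,562.47 − $10,819.42 = $8,743.05.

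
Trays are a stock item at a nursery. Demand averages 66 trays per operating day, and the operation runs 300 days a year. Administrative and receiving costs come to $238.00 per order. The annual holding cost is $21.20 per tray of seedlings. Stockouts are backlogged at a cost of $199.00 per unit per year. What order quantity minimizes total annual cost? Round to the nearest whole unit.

Annual demand D = 66 × 300 = 19,800.
With planned backorders, Q* = √(2DS/H) · √((H+B)/B).
√(2DS/H) = √(2 × 19,800 × 238 / 21.2) = 666.758.
√((H+B)/B) = √((21.2+199)/199) = 1.0519.
Q* ≈ 701.375.

Q* ≈ 701 trays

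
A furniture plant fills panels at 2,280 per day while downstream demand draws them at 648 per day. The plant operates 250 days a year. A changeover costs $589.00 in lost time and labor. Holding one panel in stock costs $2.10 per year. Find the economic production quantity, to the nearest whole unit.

Annual demand D = 648 × 250 = 162,000.
Production build-up factor (1 − d/p) = 1 − 648/2,280 = 0.7158.
Q* = √(2DS / (H(1 − d/p))) = √(2 × 162,000 × 589 / (2.1 × 0.7158)).
= √(190,836,000 / 1.5032) ≈ 11267.507.

Q* ≈ 11,268 panels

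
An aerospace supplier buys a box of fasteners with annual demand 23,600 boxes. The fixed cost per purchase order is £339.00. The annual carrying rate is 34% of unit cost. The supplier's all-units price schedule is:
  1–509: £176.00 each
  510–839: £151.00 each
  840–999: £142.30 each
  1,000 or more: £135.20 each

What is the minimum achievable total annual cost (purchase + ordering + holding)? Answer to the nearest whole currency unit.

Holding cost per unit per year at price C is H = 0.34·C.
For each price level, check whether its EOQ is feasible; otherwise the best quantity at that price is the breakpoint.
Tier 1 (£176.00): EOQ = 517.1 exceeds tier's upper bound 509, so this tier is dominated.
EOQ at £151.00 = 558.3 (feasible in tier 2): TC = 23,600×£151.00 + (23,600/558.3)×339 + (558.3/2)×0.34×£151.00 = £3,592,261.49.
EOQ at £142.30 = 575.1 < 840, so use break Q=840: TC = 23,600×£142.30 + (23,600/840.0)×339 + (840.0/2)×0.34×£142.30 = £3,388,124.73.
EOQ at £135.20 = 590.0 < 1000, so use break Q=1000: TC = 23,600×£135.20 + (23,600/1000.0)×339 + (1000.0/2)×0.34×£135.20 = £3,221,704.40.
Lowest total cost among the candidates is at Q = 1000.0.

TC* ≈ £3,221,704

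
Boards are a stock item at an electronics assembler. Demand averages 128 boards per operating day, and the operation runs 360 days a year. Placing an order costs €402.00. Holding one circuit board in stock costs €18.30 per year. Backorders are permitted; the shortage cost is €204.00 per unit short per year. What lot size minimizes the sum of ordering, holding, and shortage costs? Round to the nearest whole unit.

Q* ≈ 1,485 boards

Annual demand D = 128 × 360 = 46,080.
With planned backorders, Q* = √(2DS/H) · √((H+B)/B).
√(2DS/H) = √(2 × 46,080 × 402 / 18.3) = 1422.849.
√((H+B)/B) = √((18.3+204)/204) = 1.0439.
Q* ≈ 1485.297.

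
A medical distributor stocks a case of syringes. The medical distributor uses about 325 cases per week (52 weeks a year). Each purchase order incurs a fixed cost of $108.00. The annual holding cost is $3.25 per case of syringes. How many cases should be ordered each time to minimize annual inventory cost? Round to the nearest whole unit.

Annual demand D = 325 × 52 = 16,900.
EOQ = √(2DS / H) = √(2 × 16,900 × 108 / 3.25).
= √(3,650,400 / 3.25) = √1,123,200 ≈ 1059.811.

Q* ≈ 1,060 cases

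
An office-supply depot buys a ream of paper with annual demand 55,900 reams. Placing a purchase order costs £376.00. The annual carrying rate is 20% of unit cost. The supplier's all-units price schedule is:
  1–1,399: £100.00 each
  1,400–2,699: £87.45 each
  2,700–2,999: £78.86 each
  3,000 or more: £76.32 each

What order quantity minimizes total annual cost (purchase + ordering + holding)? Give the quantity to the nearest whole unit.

Holding cost per unit per year at price C is H = 0.20·C.
Candidates are each tier's EOQ (if it falls in that tier) and each price-break quantity.
Tier 1 (£100.00): EOQ = 1449.8 exceeds tier's upper bound 1399, so this tier is dominated.
EOQ at £87.45 = 1550.3 (feasible in tier 2): TC = 55,900×£87.45 + (55,900/1550.3)×376 + (1550.3/2)×0.20×£87.45 = £4,915,570.01.
EOQ at £78.86 = 1632.6 < 2700, so use break Q=2700: TC = 55,900×£78.86 + (55,900/2700.0)×376 + (2700.0/2)×0.20×£78.86 = £4,437,350.79.
EOQ at £76.32 = 1659.5 < 3000, so use break Q=3000: TC = 55,900×£76.32 + (55,900/3000.0)×376 + (3000.0/2)×0.20×£76.32 = £4,296,190.13.
Lowest total cost is £4,296,190.13 at Q = 3000.0.

Q* ≈ 3,000 reams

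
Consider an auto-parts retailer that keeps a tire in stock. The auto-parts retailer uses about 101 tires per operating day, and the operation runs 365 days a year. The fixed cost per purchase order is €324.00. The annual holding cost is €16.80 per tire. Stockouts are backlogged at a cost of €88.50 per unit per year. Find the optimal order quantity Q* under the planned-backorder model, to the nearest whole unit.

Q* ≈ 1,301 tires

Annual demand D = 101 × 365 = 36,865.
With planned backorders, Q* = √(2DS/H) · √((H+B)/B).
√(2DS/H) = √(2 × 36,865 × 324 / 16.8) = 1192.449.
√((H+B)/B) = √((16.8+88.5)/88.5) = 1.0908.
Q* ≈ 1300.716.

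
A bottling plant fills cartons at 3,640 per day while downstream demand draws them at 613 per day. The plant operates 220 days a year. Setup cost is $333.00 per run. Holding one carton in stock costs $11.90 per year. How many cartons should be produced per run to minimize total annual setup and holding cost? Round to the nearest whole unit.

Annual demand D = 613 × 220 = 134,860.
Production build-up factor (1 − d/p) = 1 − 613/3,640 = 0.8316.
Q* = √(2DS / (H(1 − d/p))) = √(2 × 134,860 × 333 / (11.9 × 0.8316)).
= √(89,816,760 / 9.896) ≈ 3012.657.

Q* ≈ 3,013 cartons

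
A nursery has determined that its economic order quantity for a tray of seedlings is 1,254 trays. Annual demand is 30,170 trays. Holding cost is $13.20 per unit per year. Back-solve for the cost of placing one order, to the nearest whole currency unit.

S ≈ $344

The basic EOQ model gives Q* = √(2DS/H); rearrange for the unknown.
From Q* = √(2DS/H): S = Q*²H / (2D) = 1,254² × 13.2 / (2 × 30,170) = 344.0042.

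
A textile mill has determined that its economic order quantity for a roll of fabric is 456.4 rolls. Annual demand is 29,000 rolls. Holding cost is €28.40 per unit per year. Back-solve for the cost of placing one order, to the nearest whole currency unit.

S ≈ €102

The basic EOQ model gives Q* = √(2DS/H); rearrange for the unknown.
From Q* = √(2DS/H): S = Q*²H / (2D) = 456.4² × 28.4 / (2 × 29,000) = 101.9956.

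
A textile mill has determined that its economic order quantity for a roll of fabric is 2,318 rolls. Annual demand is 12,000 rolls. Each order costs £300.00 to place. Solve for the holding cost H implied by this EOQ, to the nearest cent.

Squaring Q* = √(2DS/H) gives Q*² = 2DS/H.
From Q* = √(2DS/H): H = 2DS / Q*² = 2 × 12,000 × 300 / 2,318² = 1.3400.

H ≈ £1.34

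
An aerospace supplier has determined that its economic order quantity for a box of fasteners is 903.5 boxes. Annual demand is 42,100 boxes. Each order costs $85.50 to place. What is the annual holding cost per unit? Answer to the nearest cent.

H ≈ $8.82

Invert the EOQ relation Q*² = 2DS/H.
From Q* = √(2DS/H): H = 2DS / Q*² = 2 × 42,100 × 85.5 / 903.5² = 8.8191.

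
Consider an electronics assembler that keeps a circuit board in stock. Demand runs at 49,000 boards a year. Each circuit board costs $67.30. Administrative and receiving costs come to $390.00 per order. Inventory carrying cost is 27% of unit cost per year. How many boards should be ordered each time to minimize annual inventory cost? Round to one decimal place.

Q* ≈ 1,450.3 boards

Holding cost H = 0.27 × $67.30 = $18.1710 per unit per year.
EOQ = √(2DS / H) = √(2 × 49,000 × 390 / 18.171).
= √(38,220,000 / 18.171) = √2,103,351.4941 ≈ 1450.294.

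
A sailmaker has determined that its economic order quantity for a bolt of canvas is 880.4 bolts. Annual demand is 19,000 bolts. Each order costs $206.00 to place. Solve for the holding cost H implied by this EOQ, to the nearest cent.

Invert the EOQ relation Q*² = 2DS/H.
From Q* = √(2DS/H): H = 2DS / Q*² = 2 × 19,000 × 206 / 880.4² = 10.0993.

H ≈ $10.10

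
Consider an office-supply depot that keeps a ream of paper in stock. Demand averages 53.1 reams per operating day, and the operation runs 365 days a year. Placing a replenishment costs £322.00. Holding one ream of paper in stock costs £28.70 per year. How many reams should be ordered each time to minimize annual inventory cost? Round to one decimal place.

Annual demand D = 53.1 × 365 = 19,381.5.
EOQ = √(2DS / H) = √(2 × 19,381.5 × 322 / 28.7).
= √(12,481,686 / 28.7) = √434,901.9512 ≈ 659.471.

Q* ≈ 659.5 reams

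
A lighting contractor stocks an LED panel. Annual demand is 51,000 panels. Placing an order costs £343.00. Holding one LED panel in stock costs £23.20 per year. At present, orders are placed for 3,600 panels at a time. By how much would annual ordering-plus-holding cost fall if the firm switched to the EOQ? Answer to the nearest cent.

EOQ = √(2DS/H) = √(2 × 51,000 × 343 / 23.2) ≈ 1228.01.
Cost at Q* = (D/Q*)S + (Q*/2)H = √(2DSH) ≈ £28,489.91.
Cost at Q = 3,600: (51,000/3,600)×343 + (3,600/2)×23.2 = £4,859.17 + £41,760.00 = £46,619.17.
Excess = £46,619.17 − £28,489.91 = £18,129.25.

Extra cost ≈ £18,129.25 per year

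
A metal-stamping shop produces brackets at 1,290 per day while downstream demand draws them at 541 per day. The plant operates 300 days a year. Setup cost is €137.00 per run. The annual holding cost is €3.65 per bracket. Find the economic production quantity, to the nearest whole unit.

Q* ≈ 4,581 brackets

Annual demand D = 541 × 300 = 162,300.
Production build-up factor (1 − d/p) = 1 − 541/1,290 = 0.5806.
Q* = √(2DS / (H(1 − d/p))) = √(2 × 162,300 × 137 / (3.65 × 0.5806)).
= √(44,470,200 / 2.1193) ≈ 4580.808.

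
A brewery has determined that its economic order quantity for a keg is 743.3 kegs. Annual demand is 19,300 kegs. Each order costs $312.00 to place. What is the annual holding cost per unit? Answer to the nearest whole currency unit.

Invert the EOQ relation Q*² = 2DS/H.
From Q* = √(2DS/H): H = 2DS / Q*² = 2 × 19,300 × 312 / 743.3² = 21.7978.

H ≈ $22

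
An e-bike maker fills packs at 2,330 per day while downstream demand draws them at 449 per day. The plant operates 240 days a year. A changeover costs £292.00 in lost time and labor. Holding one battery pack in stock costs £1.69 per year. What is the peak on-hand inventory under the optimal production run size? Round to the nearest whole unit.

I_max ≈ 5,483 packs

Annual demand D = 449 × 240 = 107,760.
Production build-up factor (1 − d/p) = 1 − 449/2,330 = 0.8073.
Q* = √(2DS / (H(1 − d/p))) = √(2 × 107,760 × 292 / (1.69 × 0.8073)).
= √(62,931,840 / 1.3643) ≈ 6791.652.
Maximum inventory = Q*(1 − d/p) = 6791.652 × 0.8073 ≈ 5482.874.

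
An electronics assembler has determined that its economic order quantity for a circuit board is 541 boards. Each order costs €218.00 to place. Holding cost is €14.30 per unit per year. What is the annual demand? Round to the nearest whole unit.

Invert the EOQ relation Q*² = 2DS/H.
From Q* = √(2DS/H): D = Q*²H / (2S) = 541² × 14.3 / (2 × 218) = 9599.400.

D ≈ 9,599 boards per year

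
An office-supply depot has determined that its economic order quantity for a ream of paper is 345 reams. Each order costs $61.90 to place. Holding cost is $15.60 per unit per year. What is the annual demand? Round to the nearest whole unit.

D ≈ 14,998 reams per year

The basic EOQ model gives Q* = √(2DS/H); rearrange for the unknown.
From Q* = √(2DS/H): D = Q*²H / (2S) = 345² × 15.6 / (2 × 61.9) = 14998.304.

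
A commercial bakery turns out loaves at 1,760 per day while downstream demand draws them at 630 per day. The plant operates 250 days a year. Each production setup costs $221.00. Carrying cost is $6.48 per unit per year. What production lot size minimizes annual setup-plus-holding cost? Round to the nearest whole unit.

Q* ≈ 4,091 loaves

Annual demand D = 630 × 250 = 157,500.
Production build-up factor (1 − d/p) = 1 − 630/1,760 = 0.6420.
Q* = √(2DS / (H(1 − d/p))) = √(2 × 157,500 × 221 / (6.48 × 0.6420)).
= √(69,615,000 / 4.1605) ≈ 4090.544.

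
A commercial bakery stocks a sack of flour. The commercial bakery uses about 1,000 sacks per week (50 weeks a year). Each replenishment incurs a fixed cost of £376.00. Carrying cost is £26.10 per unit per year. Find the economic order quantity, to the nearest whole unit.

Q* ≈ 1,200 sacks

Annual demand D = 1,000 × 50 = 50,000.
EOQ = √(2DS / H) = √(2 × 50,000 × 376 / 26.1).
= √(37,600,000 / 26.1) = √1,440,613.0268 ≈ 1200.255.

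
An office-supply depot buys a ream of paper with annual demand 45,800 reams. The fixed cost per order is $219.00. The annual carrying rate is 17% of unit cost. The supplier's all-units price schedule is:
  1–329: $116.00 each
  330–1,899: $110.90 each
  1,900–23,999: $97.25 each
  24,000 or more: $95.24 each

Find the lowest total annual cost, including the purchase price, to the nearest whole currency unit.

TC* ≈ $4,475,035

Holding cost per unit per year at price C is H = 0.17·C.
Evaluate total cost at each tier's feasible EOQ or, if the EOQ is below the tier, at the tier's minimum quantity.
Tier 1 ($116.00): EOQ = 1008.6 exceeds tier's upper bound 329, so this tier is dominated.
EOQ at $110.90 = 1031.5 (feasible in tier 2): TC = 45,800×$110.90 + (45,800/1031.5)×219 + (1031.5/2)×0.17×$110.90 = $5,098,667.33.
EOQ at $97.25 = 1101.5 < 1900, so use break Q=1900: TC = 45,800×$97.25 + (45,800/1900.0)×219 + (1900.0/2)×0.17×$97.25 = $4,475,034.93.
EOQ at $95.24 = 1113.1 < 24000, so use break Q=24000: TC = 45,800×$95.24 + (45,800/24000.0)×219 + (24000.0/2)×0.17×$95.24 = $4,556,699.52.
Lowest total cost among the candidates is at Q = 1900.0.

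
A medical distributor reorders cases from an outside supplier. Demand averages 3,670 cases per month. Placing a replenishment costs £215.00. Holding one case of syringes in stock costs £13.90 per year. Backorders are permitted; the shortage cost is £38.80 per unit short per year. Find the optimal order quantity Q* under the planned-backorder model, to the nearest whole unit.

Annual demand D = 3,670 × 12 = 44,040.
With planned backorders, Q* = √(2DS/H) · √((H+B)/B).
√(2DS/H) = √(2 × 44,040 × 215 / 13.9) = 1167.214.
√((H+B)/B) = √((13.9+38.8)/38.8) = 1.1654.
Q* ≈ 1360.316.

Q* ≈ 1,360 cases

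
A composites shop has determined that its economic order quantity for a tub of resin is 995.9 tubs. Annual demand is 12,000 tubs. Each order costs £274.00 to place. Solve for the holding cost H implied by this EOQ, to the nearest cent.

Invert the EOQ relation Q*² = 2DS/H.
From Q* = √(2DS/H): H = 2DS / Q*² = 2 × 12,000 × 274 / 995.9² = 6.6303.

H ≈ £6.63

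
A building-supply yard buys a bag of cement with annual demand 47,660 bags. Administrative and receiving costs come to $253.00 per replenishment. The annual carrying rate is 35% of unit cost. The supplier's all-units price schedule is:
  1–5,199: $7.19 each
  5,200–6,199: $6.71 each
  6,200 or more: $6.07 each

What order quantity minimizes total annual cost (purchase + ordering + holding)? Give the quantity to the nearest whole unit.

Holding cost per unit per year at price C is H = 0.35·C.
Evaluate total cost at each tier's feasible EOQ or, if the EOQ is below the tier, at the tier's minimum quantity.
EOQ at $7.19 = 3095.7 (feasible in tier 1): TC = 47,660×$7.19 + (47,660/3095.7)×253 + (3095.7/2)×0.35×$7.19 = $350,465.64.
EOQ at $6.71 = 3204.5 < 5200, so use break Q=5200: TC = 47,660×$6.71 + (47,660/5200.0)×253 + (5200.0/2)×0.35×$6.71 = $328,223.54.
EOQ at $6.07 = 3369.2 < 6200, so use break Q=6200: TC = 47,660×$6.07 + (47,660/6200.0)×253 + (6200.0/2)×0.35×$6.07 = $297,826.99.
Lowest total cost is $297,826.99 at Q = 6200.0.

Q* ≈ 6,200 bags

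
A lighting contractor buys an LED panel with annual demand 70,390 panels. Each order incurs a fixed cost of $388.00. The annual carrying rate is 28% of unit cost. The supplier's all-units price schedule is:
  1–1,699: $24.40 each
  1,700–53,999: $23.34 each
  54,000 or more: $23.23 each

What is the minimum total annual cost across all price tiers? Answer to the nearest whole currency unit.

TC* ≈ $1,661,796

Holding cost per unit per year at price C is H = 0.28·C.
Candidates are each tier's EOQ (if it falls in that tier) and each price-break quantity.
Tier 1 ($24.40): EOQ = 2827.6 exceeds tier's upper bound 1699, so this tier is dominated.
EOQ at $23.34 = 2891.1 (feasible in tier 2): TC = 70,390×$23.34 + (70,390/2891.1)×388 + (2891.1/2)×0.28×$23.34 = $1,661,796.25.
EOQ at $23.23 = 2897.9 < 54000, so use break Q=54000: TC = 70,390×$23.23 + (70,390/54000.0)×388 + (54000.0/2)×0.28×$23.23 = $1,811,284.27.
Lowest total cost among the candidates is at Q = 2891.1.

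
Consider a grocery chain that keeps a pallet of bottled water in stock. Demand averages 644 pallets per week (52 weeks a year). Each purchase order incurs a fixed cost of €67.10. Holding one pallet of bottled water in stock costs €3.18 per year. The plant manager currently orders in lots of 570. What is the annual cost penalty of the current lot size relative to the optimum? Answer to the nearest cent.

Extra cost ≈ €1,068.11 per year

Annual demand D = 644 × 52 = 33,488.
EOQ = √(2DS/H) = √(2 × 33,488 × 67.1 / 3.18) ≈ 1188.80.
Cost at Q* = (D/Q*)S + (Q*/2)H = √(2DSH) ≈ €3,780.37.
Cost at Q = 570: (33,488/570)×67.1 + (570/2)×3.18 = €3,942.18 + €906.30 = €4,848.48.
Excess = €4,848.48 − €3,780.37 = €1,068.11.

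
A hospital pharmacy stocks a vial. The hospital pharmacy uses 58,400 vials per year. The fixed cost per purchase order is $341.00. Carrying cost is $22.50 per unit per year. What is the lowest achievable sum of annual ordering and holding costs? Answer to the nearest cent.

TC* ≈ $29,935.73

EOQ = √(2DS/H) = √(2 × 58,400 × 341 / 22.5) ≈ 1330.48.
At Q*, ordering cost (D/Q*)S equals holding cost (Q*/2)H, each = √(DSH/2).
Minimum total = √(2DSH) = √(2 × 58,400 × 341 × 22.5) ≈ 29935.731.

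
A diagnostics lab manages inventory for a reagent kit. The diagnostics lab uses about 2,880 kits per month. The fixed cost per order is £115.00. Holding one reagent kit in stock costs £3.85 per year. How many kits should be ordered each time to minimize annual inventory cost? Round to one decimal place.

Q* ≈ 1,436.9 kits

Annual demand D = 2,880 × 12 = 34,560.
EOQ = √(2DS / H) = √(2 × 34,560 × 115 / 3.85).
= √(7,948,800 / 3.85) = √2,064,623.3766 ≈ 1436.880.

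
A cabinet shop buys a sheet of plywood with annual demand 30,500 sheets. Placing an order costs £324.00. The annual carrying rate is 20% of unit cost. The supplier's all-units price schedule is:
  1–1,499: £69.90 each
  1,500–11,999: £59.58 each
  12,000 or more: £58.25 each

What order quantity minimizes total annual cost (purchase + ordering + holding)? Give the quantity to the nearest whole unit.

Holding cost per unit per year at price C is H = 0.20·C.
For each price level, check whether its EOQ is feasible; otherwise the best quantity at that price is the breakpoint.
EOQ at £69.90 = 1189.0 (feasible in tier 1): TC = 30,500×£69.90 + (30,500/1189.0)×324 + (1189.0/2)×0.20×£69.90 = £2,148,572.30.
EOQ at £59.58 = 1287.9 < 1500, so use break Q=1500: TC = 30,500×£59.58 + (30,500/1500.0)×324 + (1500.0/2)×0.20×£59.58 = £1,832,715.00.
EOQ at £58.25 = 1302.5 < 12000, so use break Q=12000: TC = 30,500×£58.25 + (30,500/12000.0)×324 + (12000.0/2)×0.20×£58.25 = £1,847,348.50.
Lowest total cost is £1,832,715.00 at Q = 1500.0.

Q* ≈ 1,500 sheets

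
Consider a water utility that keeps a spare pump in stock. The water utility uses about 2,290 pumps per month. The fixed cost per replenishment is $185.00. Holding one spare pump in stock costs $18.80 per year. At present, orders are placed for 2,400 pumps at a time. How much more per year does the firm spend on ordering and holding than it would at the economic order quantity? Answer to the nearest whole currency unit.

Extra cost ≈ $10,853 per year

Annual demand D = 2,290 × 12 = 27,480.
EOQ = √(2DS/H) = √(2 × 27,480 × 185 / 18.8) ≈ 735.41.
Cost at Q* = (D/Q*)S + (Q*/2)H = √(2DSH) ≈ $13,825.73.
Cost at Q = 2,400: (27,480/2,400)×185 + (2,400/2)×18.8 = $2,118.25 + $22,560.00 = $24,678.25.
Excess = $24,678.25 − $13,825.73 = $10,852.52.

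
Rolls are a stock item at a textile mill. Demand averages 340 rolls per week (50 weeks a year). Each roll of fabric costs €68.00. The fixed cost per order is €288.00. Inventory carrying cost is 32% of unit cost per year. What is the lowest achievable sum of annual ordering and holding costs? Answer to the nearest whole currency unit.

Annual demand D = 340 × 50 = 17,000.
Holding cost H = 0.32 × €68.00 = €21.7600 per unit per year.
EOQ = √(2DS/H) = √(2 × 17,000 × 288 / 21.76) ≈ 670.82.
At Q*, ordering cost (D/Q*)S equals holding cost (Q*/2)H, each = √(DSH/2).
Minimum total = √(2DSH) = √(2 × 17,000 × 288 × 21.76) ≈ 14597.052.

TC* ≈ €14,597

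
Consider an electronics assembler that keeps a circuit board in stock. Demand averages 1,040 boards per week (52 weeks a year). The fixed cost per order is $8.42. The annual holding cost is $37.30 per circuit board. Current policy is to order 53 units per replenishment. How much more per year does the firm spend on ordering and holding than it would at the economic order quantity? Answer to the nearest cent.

Extra cost ≈ $3,751.70 per year

Annual demand D = 1,040 × 52 = 54,080.
EOQ = √(2DS/H) = √(2 × 54,080 × 8.42 / 37.3) ≈ 156.26.
Cost at Q* = (D/Q*)S + (Q*/2)H = √(2DSH) ≈ $5,828.33.
Cost at Q = 53: (54,080/53)×8.42 + (53/2)×37.3 = $8,591.58 + $988.45 = $9,580.03.
Excess = $9,580.03 − $5,828.33 = $3,751.70.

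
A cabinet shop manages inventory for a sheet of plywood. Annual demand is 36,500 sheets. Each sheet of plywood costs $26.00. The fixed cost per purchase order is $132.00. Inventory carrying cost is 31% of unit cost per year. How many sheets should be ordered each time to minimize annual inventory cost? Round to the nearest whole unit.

Q* ≈ 1,093 sheets

Holding cost H = 0.31 × $26.00 = $8.0600 per unit per year.
EOQ = √(2DS / H) = √(2 × 36,500 × 132 / 8.06).
= √(9,636,000 / 8.06) = √1,195,533.4988 ≈ 1093.405.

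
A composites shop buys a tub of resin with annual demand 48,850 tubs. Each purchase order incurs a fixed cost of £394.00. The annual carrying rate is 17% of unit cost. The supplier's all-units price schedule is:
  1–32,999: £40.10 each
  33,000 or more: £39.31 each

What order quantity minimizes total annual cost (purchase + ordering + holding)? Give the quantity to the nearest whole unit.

Holding cost per unit per year at price C is H = 0.17·C.
Candidates are each tier's EOQ (if it falls in that tier) and each price-break quantity.
EOQ at £40.10 = 2376.3 (feasible in tier 1): TC = 48,850×£40.10 + (48,850/2376.3)×394 + (2376.3/2)×0.17×£40.10 = £1,975,084.14.
EOQ at £39.31 = 2400.0 < 33000, so use break Q=33000: TC = 48,850×£39.31 + (48,850/33000.0)×394 + (33000.0/2)×0.17×£39.31 = £2,031,141.29.
Lowest total cost is £1,975,084.14 at Q = 2376.3.

Q* ≈ 2,376 tubs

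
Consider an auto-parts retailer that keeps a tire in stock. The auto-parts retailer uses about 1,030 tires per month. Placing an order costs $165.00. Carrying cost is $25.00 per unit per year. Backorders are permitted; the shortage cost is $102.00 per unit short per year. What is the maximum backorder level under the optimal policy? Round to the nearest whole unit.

S* ≈ 89 tires

Annual demand D = 1,030 × 12 = 12,360.
With planned backorders, Q* = √(2DS/H) · √((H+B)/B).
√(2DS/H) = √(2 × 12,360 × 165 / 25) = 403.921.
√((H+B)/B) = √((25+102)/102) = 1.1158.
Q* ≈ 450.711.
S* = Q* · H/(H+B) = 450.711 × 25/127 ≈ 88.723.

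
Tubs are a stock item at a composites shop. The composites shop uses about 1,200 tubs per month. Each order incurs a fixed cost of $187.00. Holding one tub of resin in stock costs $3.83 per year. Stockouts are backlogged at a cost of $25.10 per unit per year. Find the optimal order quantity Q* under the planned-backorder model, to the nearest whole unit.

Q* ≈ 1,273 tubs

Annual demand D = 1,200 × 12 = 14,400.
With planned backorders, Q* = √(2DS/H) · √((H+B)/B).
√(2DS/H) = √(2 × 14,400 × 187 / 3.83) = 1185.817.
√((H+B)/B) = √((3.83+25.1)/25.1) = 1.0736.
Q* ≈ 1273.078.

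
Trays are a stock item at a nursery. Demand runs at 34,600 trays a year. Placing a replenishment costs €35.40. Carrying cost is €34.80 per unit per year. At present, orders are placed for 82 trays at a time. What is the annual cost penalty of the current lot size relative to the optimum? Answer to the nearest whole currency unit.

Extra cost ≈ €7,131 per year

EOQ = √(2DS/H) = √(2 × 34,600 × 35.4 / 34.8) ≈ 265.32.
Cost at Q* = (D/Q*)S + (Q*/2)H = √(2DSH) ≈ €9,233.03.
Cost at Q = 82: (34,600/82)×35.4 + (82/2)×34.8 = €14,937.07 + €1,426.80 = €16,363.87.
Excess = €16,363.87 − €9,233.03 = €7,130.84.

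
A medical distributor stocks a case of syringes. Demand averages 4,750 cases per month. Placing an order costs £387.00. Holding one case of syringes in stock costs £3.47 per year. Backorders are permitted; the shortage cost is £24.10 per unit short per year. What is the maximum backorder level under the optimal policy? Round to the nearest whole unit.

Annual demand D = 4,750 × 12 = 57,000.
With planned backorders, Q* = √(2DS/H) · √((H+B)/B).
√(2DS/H) = √(2 × 57,000 × 387 / 3.47) = 3565.687.
√((H+B)/B) = √((3.47+24.1)/24.1) = 1.0696.
Q* ≈ 3813.757.
S* = Q* · H/(H+B) = 3813.757 × 3.47/27.57 ≈ 480.005.

S* ≈ 480 cases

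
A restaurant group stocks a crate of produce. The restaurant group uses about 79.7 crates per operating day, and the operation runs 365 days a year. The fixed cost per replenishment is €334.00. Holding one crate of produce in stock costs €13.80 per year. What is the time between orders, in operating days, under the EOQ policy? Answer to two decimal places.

Annual demand D = 79.7 × 365 = 29,090.5.
The optimal lot size = √(2DS/H) = √(2 × 29,090.5 × 334 / 13.8) ≈ 1186.65.
Cycle time = Q*/D × 365 = 1186.65 / 29,090.5 × 365 ≈ 14.889 days.

T ≈ 14.89 days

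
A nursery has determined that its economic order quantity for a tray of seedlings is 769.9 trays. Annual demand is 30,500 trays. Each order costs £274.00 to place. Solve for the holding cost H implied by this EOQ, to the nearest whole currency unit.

H ≈ £28

Invert the EOQ relation Q*² = 2DS/H.
From Q* = √(2DS/H): H = 2DS / Q*² = 2 × 30,500 × 274 / 769.9² = 28.1976.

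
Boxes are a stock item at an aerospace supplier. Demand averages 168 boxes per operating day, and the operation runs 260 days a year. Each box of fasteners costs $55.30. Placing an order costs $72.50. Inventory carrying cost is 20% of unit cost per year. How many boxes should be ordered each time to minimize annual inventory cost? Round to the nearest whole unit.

Annual demand D = 168 × 260 = 43,680.
Holding cost H = 0.20 × $55.30 = $11.0600 per unit per year.
EOQ = √(2DS / H) = √(2 × 43,680 × 72.5 / 11.06).
= √(6,333,600 / 11.06) = √572,658.2278 ≈ 756.742.

Q* ≈ 757 boxes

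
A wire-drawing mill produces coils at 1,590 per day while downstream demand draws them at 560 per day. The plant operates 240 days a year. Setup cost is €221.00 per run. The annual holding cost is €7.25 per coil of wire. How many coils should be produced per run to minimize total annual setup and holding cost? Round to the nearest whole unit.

Annual demand D = 560 × 240 = 134,400.
Production build-up factor (1 − d/p) = 1 − 560/1,590 = 0.6478.
Q* = √(2DS / (H(1 − d/p))) = √(2 × 134,400 × 221 / (7.25 × 0.6478)).
= √(59,404,800 / 4.6965) ≈ 3556.491.

Q* ≈ 3,556 coils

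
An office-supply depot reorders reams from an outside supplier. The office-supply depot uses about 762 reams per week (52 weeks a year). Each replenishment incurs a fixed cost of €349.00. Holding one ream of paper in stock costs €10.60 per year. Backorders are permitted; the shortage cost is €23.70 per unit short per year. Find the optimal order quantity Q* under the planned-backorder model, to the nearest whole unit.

Q* ≈ 1,943 reams

Annual demand D = 762 × 52 = 39,624.
With planned backorders, Q* = √(2DS/H) · √((H+B)/B).
√(2DS/H) = √(2 × 39,624 × 349 / 10.6) = 1615.303.
√((H+B)/B) = √((10.6+23.7)/23.7) = 1.2030.
Q* ≈ 1943.242.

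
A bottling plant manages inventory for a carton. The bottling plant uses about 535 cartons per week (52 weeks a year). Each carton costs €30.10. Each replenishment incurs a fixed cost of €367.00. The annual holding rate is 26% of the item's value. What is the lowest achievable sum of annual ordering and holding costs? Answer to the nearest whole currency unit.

TC* ≈ €12,641

Annual demand D = 535 × 52 = 27,820.
Holding cost H = 0.26 × €30.10 = €7.8260 per unit per year.
EOQ = √(2DS/H) = √(2 × 27,820 × 367 / 7.826) ≈ 1615.31.
At the optimum the two cost components are equal, so total cost = 2·(Q*/2)H = Q*·H.
Minimum total = √(2DSH) = √(2 × 27,820 × 367 × 7.826) ≈ 12641.439.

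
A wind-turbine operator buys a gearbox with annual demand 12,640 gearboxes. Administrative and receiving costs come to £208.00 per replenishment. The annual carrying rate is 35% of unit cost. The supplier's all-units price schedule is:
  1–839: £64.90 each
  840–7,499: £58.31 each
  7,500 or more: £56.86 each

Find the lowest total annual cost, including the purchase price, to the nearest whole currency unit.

TC* ≈ £748,740

Holding cost per unit per year at price C is H = 0.35·C.
For each price level, check whether its EOQ is feasible; otherwise the best quantity at that price is the breakpoint.
EOQ at £64.90 = 481.1 (feasible in tier 1): TC = 12,640×£64.90 + (12,640/481.1)×208 + (481.1/2)×0.35×£64.90 = £831,264.90.
EOQ at £58.31 = 507.6 < 840, so use break Q=840: TC = 12,640×£58.31 + (12,640/840.0)×208 + (840.0/2)×0.35×£58.31 = £748,739.87.
EOQ at £56.86 = 514.0 < 7500, so use break Q=7500: TC = 12,640×£56.86 + (12,640/7500.0)×208 + (7500.0/2)×0.35×£56.86 = £793,689.70.
Lowest total cost among the candidates is at Q = 840.0.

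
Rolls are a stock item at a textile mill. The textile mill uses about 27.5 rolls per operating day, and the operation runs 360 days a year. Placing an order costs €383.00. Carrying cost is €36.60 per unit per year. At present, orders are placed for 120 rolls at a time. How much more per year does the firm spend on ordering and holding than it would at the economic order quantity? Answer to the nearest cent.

Extra cost ≈ €17,133.59 per year

Annual demand D = 27.5 × 360 = 9,900.
EOQ = √(2DS/H) = √(2 × 9,900 × 383 / 36.6) ≈ 455.19.
Cost at Q* = (D/Q*)S + (Q*/2)H = √(2DSH) ≈ €16,659.91.
Cost at Q = 120: (9,900/120)×383 + (120/2)×36.6 = €31,597.50 + €2,196.00 = €33,793.50.
Excess = €33,793.50 − €16,659.91 = €17,133.59.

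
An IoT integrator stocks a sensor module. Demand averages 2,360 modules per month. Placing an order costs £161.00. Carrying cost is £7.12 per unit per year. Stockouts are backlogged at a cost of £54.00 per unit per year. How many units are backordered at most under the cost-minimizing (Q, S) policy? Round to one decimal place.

Annual demand D = 2,360 × 12 = 28,320.
With planned backorders, Q* = √(2DS/H) · √((H+B)/B).
√(2DS/H) = √(2 × 28,320 × 161 / 7.12) = 1131.708.
√((H+B)/B) = √((7.12+54)/54) = 1.0639.
Q* ≈ 1204.008.
S* = Q* · H/(H+B) = 1204.008 × 7.12/61.12 ≈ 140.257.

S* ≈ 140.3 modules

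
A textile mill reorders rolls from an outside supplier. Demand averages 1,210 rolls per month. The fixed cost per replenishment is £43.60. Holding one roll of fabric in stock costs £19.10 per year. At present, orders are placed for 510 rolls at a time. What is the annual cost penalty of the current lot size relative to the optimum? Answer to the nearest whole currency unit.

Annual demand D = 1,210 × 12 = 14,520.
EOQ = √(2DS/H) = √(2 × 14,520 × 43.6 / 19.1) ≈ 257.47.
Cost at Q* = (D/Q*)S + (Q*/2)H = √(2DSH) ≈ £4,917.66.
Cost at Q = 510: (14,520/510)×43.6 + (510/2)×19.1 = £1,241.32 + £4,870.50 = £6,111.82.
Excess = £6,111.82 − £4,917.66 = £1,194.16.

Extra cost ≈ £1,194 per year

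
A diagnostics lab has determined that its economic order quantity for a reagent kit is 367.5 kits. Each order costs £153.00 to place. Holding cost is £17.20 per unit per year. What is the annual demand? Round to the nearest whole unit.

D ≈ 7,591 kits per year

The basic EOQ model gives Q* = √(2DS/H); rearrange for the unknown.
From Q* = √(2DS/H): D = Q*²H / (2S) = 367.5² × 17.2 / (2 × 153) = 7591.397.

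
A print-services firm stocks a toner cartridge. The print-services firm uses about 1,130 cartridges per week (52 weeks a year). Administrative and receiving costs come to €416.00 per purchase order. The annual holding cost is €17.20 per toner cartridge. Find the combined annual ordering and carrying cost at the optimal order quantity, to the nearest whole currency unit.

Annual demand D = 1,130 × 52 = 58,760.
The optimal lot size = √(2DS/H) = √(2 × 58,760 × 416 / 17.2) ≈ 1685.93.
At Q*, ordering cost (D/Q*)S equals holding cost (Q*/2)H, each = √(DSH/2).
Minimum total = √(2DSH) = √(2 × 58,760 × 416 × 17.2) ≈ 28997.916.

TC* ≈ €28,998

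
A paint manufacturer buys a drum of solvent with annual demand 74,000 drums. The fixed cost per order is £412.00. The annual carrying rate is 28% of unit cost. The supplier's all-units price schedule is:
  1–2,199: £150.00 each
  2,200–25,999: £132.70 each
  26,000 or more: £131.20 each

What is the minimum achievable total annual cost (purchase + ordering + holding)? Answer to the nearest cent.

Holding cost per unit per year at price C is H = 0.28·C.
For each price level, check whether its EOQ is feasible; otherwise the best quantity at that price is the breakpoint.
EOQ at £150.00 = 1204.9 (feasible in tier 1): TC = 74,000×£150.00 + (74,000/1204.9)×412 + (1204.9/2)×0.28×£150.00 = £11,150,606.24.
EOQ at £132.70 = 1281.0 < 2200, so use break Q=2200: TC = 74,000×£132.70 + (74,000/2200.0)×412 + (2200.0/2)×0.28×£132.70 = £9,874,529.78.
EOQ at £131.20 = 1288.3 < 26000, so use break Q=26000: TC = 74,000×£131.20 + (74,000/26000.0)×412 + (26000.0/2)×0.28×£131.20 = £10,187,540.62.
Lowest total cost among the candidates is at Q = 2200.0.

TC* ≈ £9,874,529.78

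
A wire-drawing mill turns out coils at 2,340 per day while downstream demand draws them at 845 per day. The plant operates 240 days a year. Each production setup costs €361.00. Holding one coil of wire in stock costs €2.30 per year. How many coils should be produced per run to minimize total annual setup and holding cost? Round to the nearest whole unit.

Annual demand D = 845 × 240 = 202,800.
Production build-up factor (1 − d/p) = 1 − 845/2,340 = 0.6389.
Q* = √(2DS / (H(1 − d/p))) = √(2 × 202,800 × 361 / (2.3 × 0.6389)).
= √(146,421,600 / 1.4694) ≈ 9982.194.

Q* ≈ 9,982 coils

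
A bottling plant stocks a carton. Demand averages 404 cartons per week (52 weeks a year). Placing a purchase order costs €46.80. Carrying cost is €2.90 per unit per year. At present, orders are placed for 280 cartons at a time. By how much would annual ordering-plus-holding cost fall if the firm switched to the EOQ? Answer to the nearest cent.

Annual demand D = 404 × 52 = 21,008.
EOQ = √(2DS/H) = √(2 × 21,008 × 46.8 / 2.9) ≈ 823.44.
Cost at Q* = (D/Q*)S + (Q*/2)H = √(2DSH) ≈ €2,387.97.
Cost at Q = 280: (21,008/280)×46.8 + (280/2)×2.9 = €3,511.34 + €406.00 = €3,917.34.
Excess = €3,917.34 − €2,387.97 = €1,529.36.

Extra cost ≈ €1,529.36 per year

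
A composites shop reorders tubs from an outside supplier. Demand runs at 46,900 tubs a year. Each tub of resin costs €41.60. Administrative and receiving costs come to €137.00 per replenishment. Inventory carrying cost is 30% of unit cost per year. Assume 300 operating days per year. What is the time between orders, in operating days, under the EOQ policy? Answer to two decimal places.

Holding cost H = 0.30 × €41.60 = €12.4800 per unit per year.
The optimal lot size = √(2DS/H) = √(2 × 46,900 × 137 / 12.48) ≈ 1014.74.
Cycle time = Q*/D × 300 = 1014.74 / 46,900 × 300 ≈ 6.491 days.

T ≈ 6.49 days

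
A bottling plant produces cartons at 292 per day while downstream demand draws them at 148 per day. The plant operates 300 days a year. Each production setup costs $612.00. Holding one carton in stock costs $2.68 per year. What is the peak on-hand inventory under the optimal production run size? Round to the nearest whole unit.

I_max ≈ 3,162 cartons

Annual demand D = 148 × 300 = 44,400.
Production build-up factor (1 − d/p) = 1 − 148/292 = 0.4932.
Q* = √(2DS / (H(1 − d/p))) = √(2 × 44,400 × 612 / (2.68 × 0.4932)).
= √(54,345,600 / 1.3216) ≈ 6412.465.
Maximum inventory = Q*(1 − d/p) = 6412.465 × 0.4932 ≈ 3162.311.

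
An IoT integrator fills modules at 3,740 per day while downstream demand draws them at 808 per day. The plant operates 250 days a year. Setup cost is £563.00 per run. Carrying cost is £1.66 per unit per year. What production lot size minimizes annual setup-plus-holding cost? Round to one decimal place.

Q* ≈ 13,220.4 modules

Annual demand D = 808 × 250 = 202,000.
Production build-up factor (1 − d/p) = 1 − 808/3,740 = 0.7840.
Q* = √(2DS / (H(1 − d/p))) = √(2 × 202,000 × 563 / (1.66 × 0.7840)).
= √(227,452,000 / 1.3014) ≈ 13220.402.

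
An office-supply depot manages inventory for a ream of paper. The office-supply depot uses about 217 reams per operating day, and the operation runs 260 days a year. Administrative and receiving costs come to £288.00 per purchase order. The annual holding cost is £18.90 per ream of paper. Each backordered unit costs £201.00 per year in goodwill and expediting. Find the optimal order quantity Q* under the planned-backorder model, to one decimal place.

Annual demand D = 217 × 260 = 56,420.
With planned backorders, Q* = √(2DS/H) · √((H+B)/B).
√(2DS/H) = √(2 × 56,420 × 288 / 18.9) = 1311.284.
√((H+B)/B) = √((18.9+201)/201) = 1.0460.
Q* ≈ 1371.549.

Q* ≈ 1,371.5 reams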